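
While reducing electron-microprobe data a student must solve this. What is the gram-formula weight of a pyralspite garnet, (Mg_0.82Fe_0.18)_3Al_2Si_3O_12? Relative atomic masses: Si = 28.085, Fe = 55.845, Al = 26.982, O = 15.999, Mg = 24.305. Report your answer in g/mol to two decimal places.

420.15 g/mol

The formula mass is the sum 2.46*24.305 + 0.54*55.845 + 2*26.982 + 3*28.085 + 12*15.999.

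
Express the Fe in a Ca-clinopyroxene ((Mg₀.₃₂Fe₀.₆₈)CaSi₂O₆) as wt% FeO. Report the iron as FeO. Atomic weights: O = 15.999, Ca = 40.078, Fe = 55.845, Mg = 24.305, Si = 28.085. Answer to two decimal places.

Formula mass = 237.994 g/mol.
0.68 Fe → 0.6800 mol FeO per formula unit; M(FeO) = 71.844, so FeO mass = 48.854 g.
48.854/237.994 × 100 = 20.53 wt%.

20.53 wt%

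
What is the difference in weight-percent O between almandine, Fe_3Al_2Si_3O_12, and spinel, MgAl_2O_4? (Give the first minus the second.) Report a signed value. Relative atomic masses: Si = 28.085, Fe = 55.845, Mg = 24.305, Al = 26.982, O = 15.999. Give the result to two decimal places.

-6.41 percentage points

O in Fe_3Al_2Si_3O_12: molar mass 497.742 g/mol; 12×15.999 = 191.988 g → 38.57 wt%.
O in MgAl_2O_4: molar mass 142.265 g/mol; 4×15.999 = 63.996 g → 44.98 wt%.
Difference = 38.57 − 44.98 = -6.41 percentage points.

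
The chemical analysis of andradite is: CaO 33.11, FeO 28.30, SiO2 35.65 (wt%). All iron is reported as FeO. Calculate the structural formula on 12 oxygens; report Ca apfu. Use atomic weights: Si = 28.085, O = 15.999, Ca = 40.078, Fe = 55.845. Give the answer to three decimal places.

3.264 Ca apfu

33.11 wt% CaO ÷ 56.077 g/mol = 0.59044 mol, giving 0.59044 Ca and 0.59044 O.
28.30 wt% FeO ÷ 71.844 g/mol = 0.39391 mol, giving 0.39391 Fe and 0.39391 O.
35.65 wt% SiO2 ÷ 60.083 g/mol = 0.59335 mol, giving 0.59335 Si and 1.18670 O.
Oxygen sums to 2.17105; scaling by 12/2.17105 = 5.52728 puts the formula on 12 O.
Ca: 0.59044 × 5.52728 = 3.264 atoms per formula unit.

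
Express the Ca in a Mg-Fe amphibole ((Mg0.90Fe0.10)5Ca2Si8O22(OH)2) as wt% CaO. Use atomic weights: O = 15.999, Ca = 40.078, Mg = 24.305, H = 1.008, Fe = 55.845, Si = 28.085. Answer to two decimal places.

Molar mass of (Mg0.90Fe0.10)5Ca2Si8O22(OH)2 = 4.50×24.305 + 0.50×55.845 + 2×40.078 + 8×28.085 + 24×15.999 + 2×1.008 = 828.123 g/mol.
Each formula unit contains 2 Ca, equivalent to 2/1 = 2.0000 mol CaO.
M(CaO) = 1×40.078 + 1×15.999 = 56.077 g/mol.
Mass of CaO per formula unit = 2.0000 × 56.077 = 112.154 g.
CaO wt% = 112.154 / 828.123 × 100 = 13.54%.

13.54 wt%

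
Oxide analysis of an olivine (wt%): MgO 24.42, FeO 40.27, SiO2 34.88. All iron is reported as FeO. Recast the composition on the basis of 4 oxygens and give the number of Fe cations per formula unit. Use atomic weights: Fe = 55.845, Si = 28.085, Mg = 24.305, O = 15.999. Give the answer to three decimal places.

24.42 wt% MgO ÷ 40.304 g/mol = 0.60590 mol, giving 0.60590 Mg and 0.60590 O.
40.27 wt% FeO ÷ 71.844 g/mol = 0.56052 mol, giving 0.56052 Fe and 0.56052 O.
34.88 wt% SiO2 ÷ 60.083 g/mol = 0.58053 mol, giving 0.58053 Si and 1.16106 O.
Oxygen sums to 2.32748; scaling by 4/2.32748 = 1.71860 puts the formula on 4 O.
Fe: 0.56052 × 1.71860 = 0.963 atoms per formula unit.

0.963 Fe apfu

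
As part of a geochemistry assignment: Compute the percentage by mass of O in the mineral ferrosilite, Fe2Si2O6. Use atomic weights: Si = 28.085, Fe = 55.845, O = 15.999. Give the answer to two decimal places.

36.38 wt%

Formula mass = 2*55.845 + 2*28.085 + 6*15.999 = 263.854 g/mol, of which 95.994 g is O.
So O makes up 95.994/263.854 = 0.3638 of the mass, i.e. 36.38%.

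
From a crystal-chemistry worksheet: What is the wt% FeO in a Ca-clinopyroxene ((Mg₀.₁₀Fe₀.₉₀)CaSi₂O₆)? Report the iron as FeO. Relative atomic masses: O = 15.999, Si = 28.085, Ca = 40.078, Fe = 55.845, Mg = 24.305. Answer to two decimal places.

Molar mass of (Mg₀.₁₀Fe₀.₉₀)CaSi₂O₆ = 0.10·24.305 + 0.90·55.845 + 1·40.078 + 2·28.085 + 6·15.999 = 244.933 g/mol.
Each formula unit contains 0.90 Fe, equivalent to 0.90/1 = 0.9000 mol FeO.
M(FeO) = 1×55.845 + 1×15.999 = 71.844 g/mol.
Mass of FeO per formula unit = 0.9000 × 71.844 = 64.660 g.
FeO wt% = 64.660 / 244.933 × 100 = 26.40%.

26.40 wt%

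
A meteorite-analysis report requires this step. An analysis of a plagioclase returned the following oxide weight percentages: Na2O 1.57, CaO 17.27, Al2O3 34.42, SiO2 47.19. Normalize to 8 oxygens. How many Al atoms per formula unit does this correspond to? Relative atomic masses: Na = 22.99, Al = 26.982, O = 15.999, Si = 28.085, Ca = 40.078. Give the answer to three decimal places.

1.852 Al apfu

Na2O: 1.57/61.979 = 0.02533 mol → 0.05066 mol Na, 0.02533 mol O.
CaO: 17.27/56.077 = 0.30797 mol → 0.30797 mol Ca, 0.30797 mol O.
Al2O3: 34.42/101.961 = 0.33758 mol → 0.67516 mol Al, 1.01274 mol O.
SiO2: 47.19/60.083 = 0.78541 mol → 0.78541 mol Si, 1.57082 mol O.
Total oxygen = 2.91686 mol. Normalization factor = 8/2.91686 = 2.74268.
Al per 8 O = 0.67516 × 2.74268 = 1.852.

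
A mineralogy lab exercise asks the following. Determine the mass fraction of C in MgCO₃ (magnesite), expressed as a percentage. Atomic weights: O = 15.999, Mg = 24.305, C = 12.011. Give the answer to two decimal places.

Formula mass = 1×24.305 + 1×12.011 + 3×15.999 = 84.313 g/mol, of which 12.011 g is C.
So C makes up 12.011/84.313 = 0.1425 of the mass, i.e. 14.25%.

14.25 mass %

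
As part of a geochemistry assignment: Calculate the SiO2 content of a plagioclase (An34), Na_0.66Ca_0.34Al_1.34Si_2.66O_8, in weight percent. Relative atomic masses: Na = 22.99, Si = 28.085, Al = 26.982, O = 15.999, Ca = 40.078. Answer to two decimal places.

59.71 wt%

Molar mass of Na_0.66Ca_0.34Al_1.34Si_2.66O_8 = 0.66×22.99 + 0.34×40.078 + 1.34×26.982 + 2.66×28.085 + 8×15.999 = 267.654 g/mol.
Each formula unit contains 2.66 Si, equivalent to 2.66/1 = 2.6600 mol SiO2.
M(SiO2) = 1×28.085 + 2×15.999 = 60.083 g/mol.
Mass of SiO2 per formula unit = 2.6600 × 60.083 = 159.821 g.
SiO2 wt% = 159.821 / 267.654 × 100 = 59.71%.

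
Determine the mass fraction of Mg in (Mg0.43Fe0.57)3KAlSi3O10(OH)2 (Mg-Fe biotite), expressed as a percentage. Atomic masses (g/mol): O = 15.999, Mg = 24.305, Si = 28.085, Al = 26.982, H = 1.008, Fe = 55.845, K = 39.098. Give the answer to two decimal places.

6.65 mass %

M((Mg0.43Fe0.57)3KAlSi3O10(OH)2) = 471.187 g/mol.
Mg contributes 1.29 × 24.305 = 31.353 g per mole.
31.353/471.187 = 0.0665 → 6.65%.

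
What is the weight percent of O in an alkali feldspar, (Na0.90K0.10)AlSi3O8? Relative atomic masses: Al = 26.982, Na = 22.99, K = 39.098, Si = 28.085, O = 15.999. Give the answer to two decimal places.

48.51 mass %

Formula mass = 0.90×22.99 + 0.10×39.098 + 1×26.982 + 3×28.085 + 8×15.999 = 263.830 g/mol, of which 127.992 g is O.
So O makes up 127.992/263.830 = 0.4851 of the mass, i.e. 48.51%.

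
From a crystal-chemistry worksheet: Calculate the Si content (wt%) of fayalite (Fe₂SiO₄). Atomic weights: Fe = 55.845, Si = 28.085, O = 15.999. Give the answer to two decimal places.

M(Fe₂SiO₄) = 203.771 g/mol.
Si contributes 1 × 28.085 = 28.085 g per mole.
28.085/203.771 = 0.1378 → 13.78%.

13.78 wt%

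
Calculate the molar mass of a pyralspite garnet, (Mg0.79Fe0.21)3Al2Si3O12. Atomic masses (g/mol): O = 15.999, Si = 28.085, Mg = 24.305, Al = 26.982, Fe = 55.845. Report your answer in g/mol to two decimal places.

The formula mass is the sum 2.37(24.305) + 0.63(55.845) + 2(26.982) + 3(28.085) + 12(15.999).

422.99 g/mol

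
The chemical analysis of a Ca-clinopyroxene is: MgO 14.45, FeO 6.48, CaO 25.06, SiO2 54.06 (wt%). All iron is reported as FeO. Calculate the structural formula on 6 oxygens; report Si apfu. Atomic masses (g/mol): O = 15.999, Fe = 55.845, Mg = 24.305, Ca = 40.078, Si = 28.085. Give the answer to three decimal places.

2.003 Si apfu

14.45 wt% MgO ÷ 40.304 g/mol = 0.35853 mol, giving 0.35853 Mg and 0.35853 O.
6.48 wt% FeO ÷ 71.844 g/mol = 0.09020 mol, giving 0.09020 Fe and 0.09020 O.
25.06 wt% CaO ÷ 56.077 g/mol = 0.44689 mol, giving 0.44689 Ca and 0.44689 O.
54.06 wt% SiO2 ÷ 60.083 g/mol = 0.89976 mol, giving 0.89976 Si and 1.79952 O.
Oxygen sums to 2.69514; scaling by 6/2.69514 = 2.22623 puts the formula on 6 O.
Si: 0.89976 × 2.22623 = 2.003 atoms per formula unit.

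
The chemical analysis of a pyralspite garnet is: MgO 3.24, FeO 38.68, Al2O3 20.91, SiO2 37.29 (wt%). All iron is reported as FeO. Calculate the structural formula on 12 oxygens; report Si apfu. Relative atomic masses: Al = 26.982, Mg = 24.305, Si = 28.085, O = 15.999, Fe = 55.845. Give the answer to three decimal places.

3.24 wt% MgO ÷ 40.304 g/mol = 0.08039 mol, giving 0.08039 Mg and 0.08039 O.
38.68 wt% FeO ÷ 71.844 g/mol = 0.53839 mol, giving 0.53839 Fe and 0.53839 O.
20.91 wt% Al2O3 ÷ 101.961 g/mol = 0.20508 mol, giving 0.41016 Al and 0.61524 O.
37.29 wt% SiO2 ÷ 60.083 g/mol = 0.62064 mol, giving 0.62064 Si and 1.24128 O.
Oxygen sums to 2.47530; scaling by 12/2.47530 = 4.84790 puts the formula on 12 O.
Si: 0.62064 × 4.84790 = 3.009 atoms per formula unit.

3.009 Si apfu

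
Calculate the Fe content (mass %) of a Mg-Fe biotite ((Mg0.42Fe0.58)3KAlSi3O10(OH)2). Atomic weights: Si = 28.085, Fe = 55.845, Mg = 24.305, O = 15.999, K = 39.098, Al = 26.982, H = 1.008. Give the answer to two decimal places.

20.58 mass %

M((Mg0.42Fe0.58)3KAlSi3O10(OH)2) = 472.134 g/mol.
Fe contributes 1.74 × 55.845 = 97.170 g per mole.
97.170/472.134 = 0.2058 → 20.58%.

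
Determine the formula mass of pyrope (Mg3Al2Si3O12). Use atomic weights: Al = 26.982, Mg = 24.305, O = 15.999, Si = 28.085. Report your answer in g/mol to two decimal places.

M = 3(24.305) + 2(26.982) + 3(28.085) + 12(15.999)

403.12 g/mol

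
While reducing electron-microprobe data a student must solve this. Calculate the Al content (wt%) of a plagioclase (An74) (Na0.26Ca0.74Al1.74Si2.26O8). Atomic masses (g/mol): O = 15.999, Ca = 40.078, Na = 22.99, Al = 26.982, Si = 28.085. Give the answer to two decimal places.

17.13 wt%

M(Na0.26Ca0.74Al1.74Si2.26O8) = 274.048 g/mol.
Al contributes 1.74 × 26.982 = 46.949 g per mole.
46.949/274.048 = 0.1713 → 17.13%.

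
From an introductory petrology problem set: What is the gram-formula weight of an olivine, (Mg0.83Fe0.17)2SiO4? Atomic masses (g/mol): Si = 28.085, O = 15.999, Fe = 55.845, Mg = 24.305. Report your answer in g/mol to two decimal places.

151.41 g/mol

The formula mass is the sum 1.66·24.305 + 0.34·55.845 + 1·28.085 + 4·15.999.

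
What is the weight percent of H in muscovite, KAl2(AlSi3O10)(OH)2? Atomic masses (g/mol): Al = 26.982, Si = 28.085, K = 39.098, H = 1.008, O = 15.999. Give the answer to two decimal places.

Molar mass of KAl2(AlSi3O10)(OH)2: 1·39.098 + 3·26.982 + 3·28.085 + 12·15.999 + 2·1.008 = 398.303 g/mol.
Mass of H per formula unit: 2 × 1.008 = 2.016 g.
Weight fraction H = 2.016 / 398.303 = 0.0051.

0.51 mass %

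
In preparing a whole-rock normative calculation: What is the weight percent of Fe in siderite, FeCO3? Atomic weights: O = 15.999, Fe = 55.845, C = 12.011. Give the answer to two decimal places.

48.20 mass %

M(FeCO3) = 115.853 g/mol.
Fe contributes 1 × 55.845 = 55.845 g per mole.
55.845/115.853 = 0.4820 → 48.20%.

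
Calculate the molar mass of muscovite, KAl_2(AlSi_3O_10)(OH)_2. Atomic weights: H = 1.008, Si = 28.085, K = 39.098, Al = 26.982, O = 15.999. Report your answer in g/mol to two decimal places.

M = 1·39.098 + 3·26.982 + 3·28.085 + 12·15.999 + 2·1.008

398.30 g/mol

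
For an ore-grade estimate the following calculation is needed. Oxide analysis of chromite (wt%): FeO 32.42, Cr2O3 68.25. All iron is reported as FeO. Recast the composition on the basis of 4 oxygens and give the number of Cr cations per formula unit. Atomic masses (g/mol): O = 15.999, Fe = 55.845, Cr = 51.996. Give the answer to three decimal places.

32.42 wt% FeO ÷ 71.844 g/mol = 0.45126 mol, giving 0.45126 Fe and 0.45126 O.
68.25 wt% Cr2O3 ÷ 151.989 g/mol = 0.44905 mol, giving 0.89810 Cr and 1.34715 O.
Oxygen sums to 1.79841; scaling by 4/1.79841 = 2.22419 puts the formula on 4 O.
Cr: 0.89810 × 2.22419 = 1.998 atoms per formula unit.

1.998 Cr apfu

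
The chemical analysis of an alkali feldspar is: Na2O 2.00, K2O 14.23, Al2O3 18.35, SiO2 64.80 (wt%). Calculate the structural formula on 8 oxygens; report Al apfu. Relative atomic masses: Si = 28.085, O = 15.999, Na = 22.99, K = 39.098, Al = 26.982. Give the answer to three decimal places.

Na2O (M=61.979): mol = 0.03227; Na = 0.06454, O = 0.03227.
K2O (M=94.195): mol = 0.15107; K = 0.30214, O = 0.15107.
Al2O3 (M=101.961): mol = 0.17997; Al = 0.35994, O = 0.53991.
SiO2 (M=60.083): mol = 1.07851; Si = 1.07851, O = 2.15702.
ΣO = 2.88027; factor = 8/ΣO = 2.77752.
Al apfu = 0.35994 × 2.77752 = 1.000.

1.000 Al apfu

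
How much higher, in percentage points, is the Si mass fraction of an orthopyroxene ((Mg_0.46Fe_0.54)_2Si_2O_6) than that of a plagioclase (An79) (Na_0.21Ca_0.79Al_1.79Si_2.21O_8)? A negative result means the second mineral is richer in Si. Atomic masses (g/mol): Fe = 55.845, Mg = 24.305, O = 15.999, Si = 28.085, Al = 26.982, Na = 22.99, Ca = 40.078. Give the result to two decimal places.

M((Mg_0.46Fe_0.54)_2Si_2O_6) = 234.837 g/mol, so wt% Si = 56.170/234.837 × 100 = 23.92%.
M(Na_0.21Ca_0.79Al_1.79Si_2.21O_8) = 274.847 g/mol, so wt% Si = 62.068/274.847 × 100 = 22.58%.
23.92 − 22.58 = 1.34 pp.

1.34 percentage points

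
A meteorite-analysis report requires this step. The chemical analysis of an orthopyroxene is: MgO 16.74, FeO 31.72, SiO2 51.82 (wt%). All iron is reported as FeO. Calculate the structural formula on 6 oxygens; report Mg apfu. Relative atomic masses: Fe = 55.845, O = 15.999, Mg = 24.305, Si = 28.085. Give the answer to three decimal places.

MgO (M=40.304): mol = 0.41534; Mg = 0.41534, O = 0.41534.
FeO (M=71.844): mol = 0.44151; Fe = 0.44151, O = 0.44151.
SiO2 (M=60.083): mol = 0.86247; Si = 0.86247, O = 1.72494.
ΣO = 2.58179; factor = 6/ΣO = 2.32397.
Mg apfu = 0.41534 × 2.32397 = 0.965.

0.965 Mg apfu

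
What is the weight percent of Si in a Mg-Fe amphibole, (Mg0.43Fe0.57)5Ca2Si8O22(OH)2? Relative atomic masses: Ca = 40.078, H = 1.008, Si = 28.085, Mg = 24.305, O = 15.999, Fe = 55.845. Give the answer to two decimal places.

Formula mass = 2.15*24.305 + 2.85*55.845 + 2*40.078 + 8*28.085 + 24*15.999 + 2*1.008 = 902.242 g/mol, of which 224.680 g is Si.
So Si makes up 224.680/902.242 = 0.2490 of the mass, i.e. 24.90%.

24.90 wt%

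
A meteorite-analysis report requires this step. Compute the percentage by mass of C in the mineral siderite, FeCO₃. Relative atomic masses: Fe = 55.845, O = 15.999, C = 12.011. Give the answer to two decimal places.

M(FeCO₃) = 115.853 g/mol.
C contributes 1 × 12.011 = 12.011 g per mole.
12.011/115.853 = 0.1037 → 10.37%.

10.37 wt%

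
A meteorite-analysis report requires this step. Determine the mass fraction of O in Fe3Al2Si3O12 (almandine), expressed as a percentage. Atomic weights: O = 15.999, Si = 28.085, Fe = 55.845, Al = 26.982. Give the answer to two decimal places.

38.57 mass %

Molar mass of Fe3Al2Si3O12: 3*55.845 + 2*26.982 + 3*28.085 + 12*15.999 = 497.742 g/mol.
Mass of O per formula unit: 12 × 15.999 = 191.988 g.
Weight fraction O = 191.988 / 497.742 = 0.3857.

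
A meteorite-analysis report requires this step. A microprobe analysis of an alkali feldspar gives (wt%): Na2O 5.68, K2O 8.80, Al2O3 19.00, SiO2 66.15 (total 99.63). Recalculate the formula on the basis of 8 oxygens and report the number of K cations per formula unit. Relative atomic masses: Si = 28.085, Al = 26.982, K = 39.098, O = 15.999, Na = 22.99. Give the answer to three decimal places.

Na2O: 5.68/61.979 = 0.09164 mol → 0.18328 mol Na, 0.09164 mol O.
K2O: 8.80/94.195 = 0.09342 mol → 0.18684 mol K, 0.09342 mol O.
Al2O3: 19.00/101.961 = 0.18635 mol → 0.37270 mol Al, 0.55905 mol O.
SiO2: 66.15/60.083 = 1.10098 mol → 1.10098 mol Si, 2.20196 mol O.
Total oxygen = 2.94607 mol. Normalization factor = 8/2.94607 = 2.71548.
K per 8 O = 0.18684 × 2.71548 = 0.507.

0.507 K apfu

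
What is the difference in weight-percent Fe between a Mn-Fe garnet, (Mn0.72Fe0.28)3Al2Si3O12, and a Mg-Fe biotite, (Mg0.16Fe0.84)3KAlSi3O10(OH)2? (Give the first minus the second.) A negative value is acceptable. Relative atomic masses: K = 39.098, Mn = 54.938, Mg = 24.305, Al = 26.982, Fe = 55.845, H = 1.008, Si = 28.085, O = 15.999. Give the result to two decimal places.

First mineral: 46.910 g Fe in 495.783 g formula = 9.46 wt% Fe.
Second mineral: 140.729 g Fe in 496.735 g formula = 28.33 wt% Fe.
9.46% − 28.33% gives a difference of -18.87 percentage points.

-18.87 percentage points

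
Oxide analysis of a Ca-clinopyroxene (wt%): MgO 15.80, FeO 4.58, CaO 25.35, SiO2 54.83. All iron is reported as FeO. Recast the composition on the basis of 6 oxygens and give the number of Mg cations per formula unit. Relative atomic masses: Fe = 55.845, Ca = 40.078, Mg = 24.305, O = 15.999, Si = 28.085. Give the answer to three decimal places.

MgO: 15.80/40.304 = 0.39202 mol → 0.39202 mol Mg, 0.39202 mol O.
FeO: 4.58/71.844 = 0.06375 mol → 0.06375 mol Fe, 0.06375 mol O.
CaO: 25.35/56.077 = 0.45206 mol → 0.45206 mol Ca, 0.45206 mol O.
SiO2: 54.83/60.083 = 0.91257 mol → 0.91257 mol Si, 1.82514 mol O.
Total oxygen = 2.73297 mol. Normalization factor = 6/2.73297 = 2.19541.
Mg per 6 O = 0.39202 × 2.19541 = 0.861.

0.861 Mg apfu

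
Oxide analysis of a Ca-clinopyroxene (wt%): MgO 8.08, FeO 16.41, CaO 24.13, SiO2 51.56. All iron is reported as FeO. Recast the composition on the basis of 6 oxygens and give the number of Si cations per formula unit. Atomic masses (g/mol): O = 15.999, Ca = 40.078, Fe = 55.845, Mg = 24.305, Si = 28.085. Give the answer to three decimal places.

MgO: 8.08/40.304 = 0.20048 mol → 0.20048 mol Mg, 0.20048 mol O.
FeO: 16.41/71.844 = 0.22841 mol → 0.22841 mol Fe, 0.22841 mol O.
CaO: 24.13/56.077 = 0.43030 mol → 0.43030 mol Ca, 0.43030 mol O.
SiO2: 51.56/60.083 = 0.85815 mol → 0.85815 mol Si, 1.71630 mol O.
Total oxygen = 2.57549 mol. Normalization factor = 6/2.57549 = 2.32965.
Si per 6 O = 0.85815 × 2.32965 = 1.999.

1.999 Si apfu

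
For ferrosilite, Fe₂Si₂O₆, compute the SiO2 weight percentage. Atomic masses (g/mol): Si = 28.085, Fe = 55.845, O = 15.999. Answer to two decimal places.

Molar mass of Fe₂Si₂O₆ = 2×55.845 + 2×28.085 + 6×15.999 = 263.854 g/mol.
Each formula unit contains 2 Si, equivalent to 2/1 = 2.0000 mol SiO2.
M(SiO2) = 1×28.085 + 2×15.999 = 60.083 g/mol.
Mass of SiO2 per formula unit = 2.0000 × 60.083 = 120.166 g.
SiO2 wt% = 120.166 / 263.854 × 100 = 45.54%.

45.54 wt%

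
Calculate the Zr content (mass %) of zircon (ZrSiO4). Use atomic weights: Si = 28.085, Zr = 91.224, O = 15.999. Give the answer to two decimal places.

Formula mass = 1*91.224 + 1*28.085 + 4*15.999 = 183.305 g/mol, of which 91.224 g is Zr.
So Zr makes up 91.224/183.305 = 0.4977 of the mass, i.e. 49.77%.

49.77 mass %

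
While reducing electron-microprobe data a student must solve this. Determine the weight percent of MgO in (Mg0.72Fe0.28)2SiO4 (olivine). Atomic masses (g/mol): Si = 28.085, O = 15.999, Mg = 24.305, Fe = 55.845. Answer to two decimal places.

Formula mass = 158.353 g/mol.
1.44 Mg → 1.4400 mol MgO per formula unit; M(MgO) = 40.304, so MgO mass = 58.038 g.
58.038/158.353 × 100 = 36.65 wt%.

36.65 wt%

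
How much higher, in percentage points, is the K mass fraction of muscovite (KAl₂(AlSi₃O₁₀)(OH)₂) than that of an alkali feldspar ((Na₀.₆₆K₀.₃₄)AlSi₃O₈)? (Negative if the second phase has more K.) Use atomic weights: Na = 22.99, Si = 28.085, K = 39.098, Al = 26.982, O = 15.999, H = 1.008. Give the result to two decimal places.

M(KAl₂(AlSi₃O₁₀)(OH)₂) = 398.303 g/mol, so wt% K = 39.098/398.303 × 100 = 9.82%.
M((Na₀.₆₆K₀.₃₄)AlSi₃O₈) = 267.696 g/mol, so wt% K = 13.293/267.696 × 100 = 4.97%.
9.82 − 4.97 = 4.85 pp.

4.85 percentage points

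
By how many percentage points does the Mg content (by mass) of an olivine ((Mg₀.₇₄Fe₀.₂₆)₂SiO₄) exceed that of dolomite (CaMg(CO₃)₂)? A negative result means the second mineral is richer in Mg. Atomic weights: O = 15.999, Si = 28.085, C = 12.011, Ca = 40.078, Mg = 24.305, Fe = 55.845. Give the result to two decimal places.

9.72 percentage points

M((Mg₀.₇₄Fe₀.₂₆)₂SiO₄) = 157.092 g/mol, so wt% Mg = 35.971/157.092 × 100 = 22.90%.
M(CaMg(CO₃)₂) = 184.399 g/mol, so wt% Mg = 24.305/184.399 × 100 = 13.18%.
22.90 − 13.18 = 9.72 pp.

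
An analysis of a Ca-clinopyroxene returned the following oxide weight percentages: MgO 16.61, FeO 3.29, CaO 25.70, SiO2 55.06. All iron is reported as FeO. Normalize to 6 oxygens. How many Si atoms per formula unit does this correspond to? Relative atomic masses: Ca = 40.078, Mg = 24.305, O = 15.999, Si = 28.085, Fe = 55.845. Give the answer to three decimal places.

MgO (M=40.304): mol = 0.41212; Mg = 0.41212, O = 0.41212.
FeO (M=71.844): mol = 0.04579; Fe = 0.04579, O = 0.04579.
CaO (M=56.077): mol = 0.45830; Ca = 0.45830, O = 0.45830.
SiO2 (M=60.083): mol = 0.91640; Si = 0.91640, O = 1.83280.
ΣO = 2.74901; factor = 6/ΣO = 2.18260.
Si apfu = 0.91640 × 2.18260 = 2.000.

2.000 Si apfu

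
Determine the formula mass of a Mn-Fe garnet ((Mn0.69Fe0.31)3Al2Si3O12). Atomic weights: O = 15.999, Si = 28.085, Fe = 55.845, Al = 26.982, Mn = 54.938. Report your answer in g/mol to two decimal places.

495.86 g/mol

The formula mass is the sum 2.07(54.938) + 0.93(55.845) + 2(26.982) + 3(28.085) + 12(15.999).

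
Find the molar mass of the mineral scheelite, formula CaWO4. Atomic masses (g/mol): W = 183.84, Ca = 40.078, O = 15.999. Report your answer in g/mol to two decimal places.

Ca: 1 × 40.078 = 40.0780
W: 1 × 183.84 = 183.8400
O: 4 × 15.999 = 63.9960
Summing the contributions gives the formula mass.

287.91 g/mol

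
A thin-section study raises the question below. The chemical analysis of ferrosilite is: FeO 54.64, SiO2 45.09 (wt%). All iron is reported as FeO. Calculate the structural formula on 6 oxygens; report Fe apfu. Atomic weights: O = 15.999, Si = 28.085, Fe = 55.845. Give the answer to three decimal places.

FeO (M=71.844): mol = 0.76054; Fe = 0.76054, O = 0.76054.
SiO2 (M=60.083): mol = 0.75046; Si = 0.75046, O = 1.50092.
ΣO = 2.26146; factor = 6/ΣO = 2.65315.
Fe apfu = 0.76054 × 2.65315 = 2.018.

2.018 Fe apfu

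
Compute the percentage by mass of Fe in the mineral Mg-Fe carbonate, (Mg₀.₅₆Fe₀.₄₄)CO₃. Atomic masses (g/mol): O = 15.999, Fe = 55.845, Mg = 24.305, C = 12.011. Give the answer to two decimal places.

Molar mass of (Mg₀.₅₆Fe₀.₄₄)CO₃: 0.56*24.305 + 0.44*55.845 + 1*12.011 + 3*15.999 = 98.191 g/mol.
Mass of Fe per formula unit: 0.44 × 55.845 = 24.572 g.
Weight fraction Fe = 24.572 / 98.191 = 0.2502.

25.02 weight percent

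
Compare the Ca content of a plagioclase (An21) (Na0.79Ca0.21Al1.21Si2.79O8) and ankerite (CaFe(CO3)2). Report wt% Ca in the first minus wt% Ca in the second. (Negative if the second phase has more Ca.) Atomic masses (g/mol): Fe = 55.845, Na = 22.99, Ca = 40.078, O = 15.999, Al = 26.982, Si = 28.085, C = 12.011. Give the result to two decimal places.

M(Na0.79Ca0.21Al1.21Si2.79O8) = 265.576 g/mol, so wt% Ca = 8.416/265.576 × 100 = 3.17%.
M(CaFe(CO3)2) = 215.939 g/mol, so wt% Ca = 40.078/215.939 × 100 = 18.56%.
3.17 − 18.56 = -15.39 pp.

-15.39 percentage points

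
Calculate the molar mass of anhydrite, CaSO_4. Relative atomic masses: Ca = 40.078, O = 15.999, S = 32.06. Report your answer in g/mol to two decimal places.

The formula mass is the sum 1×40.078 + 1×32.06 + 4×15.999.

136.13 g/mol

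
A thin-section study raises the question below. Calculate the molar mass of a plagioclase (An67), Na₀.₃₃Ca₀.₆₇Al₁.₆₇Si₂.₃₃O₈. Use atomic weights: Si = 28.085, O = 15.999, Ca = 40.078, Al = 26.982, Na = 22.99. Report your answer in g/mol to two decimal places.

M = 0.33*22.99 + 0.67*40.078 + 1.67*26.982 + 2.33*28.085 + 8*15.999

272.93 g/mol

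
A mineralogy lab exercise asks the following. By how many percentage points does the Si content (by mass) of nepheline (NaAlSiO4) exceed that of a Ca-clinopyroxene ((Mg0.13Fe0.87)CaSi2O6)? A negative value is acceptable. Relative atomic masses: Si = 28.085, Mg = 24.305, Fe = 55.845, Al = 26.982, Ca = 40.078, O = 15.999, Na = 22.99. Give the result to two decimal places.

-3.25 percentage points

Si in NaAlSiO4: molar mass 142.053 g/mol; 1×28.085 = 28.085 g → 19.77 wt%.
Si in (Mg0.13Fe0.87)CaSi2O6: molar mass 243.987 g/mol; 2×28.085 = 56.170 g → 23.02 wt%.
Difference = 19.77 − 23.02 = -3.25 percentage points.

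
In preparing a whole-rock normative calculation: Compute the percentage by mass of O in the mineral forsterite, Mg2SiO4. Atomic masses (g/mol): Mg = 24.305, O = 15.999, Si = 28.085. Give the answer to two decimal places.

45.49 wt%

Molar mass of Mg2SiO4: 2*24.305 + 1*28.085 + 4*15.999 = 140.691 g/mol.
Mass of O per formula unit: 4 × 15.999 = 63.996 g.
Weight fraction O = 63.996 / 140.691 = 0.4549.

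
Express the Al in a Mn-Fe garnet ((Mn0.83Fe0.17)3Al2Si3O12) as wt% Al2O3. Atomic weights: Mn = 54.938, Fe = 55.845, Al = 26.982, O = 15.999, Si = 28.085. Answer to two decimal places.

20.58 wt%

Formula mass = 495.484 g/mol.
2 Al → 1.0000 mol Al2O3 per formula unit; M(Al2O3) = 101.961, so Al2O3 mass = 101.961 g.
101.961/495.484 × 100 = 20.58 wt%.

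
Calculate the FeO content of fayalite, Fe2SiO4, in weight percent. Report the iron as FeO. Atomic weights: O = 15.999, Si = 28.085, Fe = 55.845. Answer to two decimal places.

70.51 wt%

Formula mass = 203.771 g/mol.
2 Fe → 2.0000 mol FeO per formula unit; M(FeO) = 71.844, so FeO mass = 143.688 g.
143.688/203.771 × 100 = 70.51 wt%.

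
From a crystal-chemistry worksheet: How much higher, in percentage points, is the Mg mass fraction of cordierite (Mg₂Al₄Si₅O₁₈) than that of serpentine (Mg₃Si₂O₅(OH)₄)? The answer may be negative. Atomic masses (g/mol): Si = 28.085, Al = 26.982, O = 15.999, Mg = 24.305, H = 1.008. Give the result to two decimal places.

-18.00 percentage points

Mg in Mg₂Al₄Si₅O₁₈: molar mass 584.945 g/mol; 2×24.305 = 48.610 g → 8.31 wt%.
Mg in Mg₃Si₂O₅(OH)₄: molar mass 277.108 g/mol; 3×24.305 = 72.915 g → 26.31 wt%.
Difference = 8.31 − 26.31 = -18.00 percentage points.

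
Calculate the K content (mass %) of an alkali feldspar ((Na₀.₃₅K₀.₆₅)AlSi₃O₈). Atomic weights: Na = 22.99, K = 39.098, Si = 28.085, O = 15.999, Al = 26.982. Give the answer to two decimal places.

9.32 mass %

M((Na₀.₃₅K₀.₆₅)AlSi₃O₈) = 272.689 g/mol.
K contributes 0.65 × 39.098 = 25.414 g per mole.
25.414/272.689 = 0.0932 → 9.32%.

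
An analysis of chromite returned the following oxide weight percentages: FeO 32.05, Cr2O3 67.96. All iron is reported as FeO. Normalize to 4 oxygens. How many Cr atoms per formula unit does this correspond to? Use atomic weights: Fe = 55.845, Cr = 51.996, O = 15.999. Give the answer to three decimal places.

2.001 Cr apfu

FeO: 32.05/71.844 = 0.44611 mol → 0.44611 mol Fe, 0.44611 mol O.
Cr2O3: 67.96/151.989 = 0.44714 mol → 0.89428 mol Cr, 1.34142 mol O.
Total oxygen = 1.78753 mol. Normalization factor = 4/1.78753 = 2.23772.
Cr per 4 O = 0.89428 × 2.23772 = 2.001.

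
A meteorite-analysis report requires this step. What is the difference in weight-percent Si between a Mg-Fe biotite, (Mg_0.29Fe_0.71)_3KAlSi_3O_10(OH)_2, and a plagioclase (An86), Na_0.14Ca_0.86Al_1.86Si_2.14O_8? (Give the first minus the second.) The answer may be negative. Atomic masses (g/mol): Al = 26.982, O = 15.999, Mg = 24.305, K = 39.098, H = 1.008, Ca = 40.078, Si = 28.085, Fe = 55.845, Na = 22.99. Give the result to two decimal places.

M((Mg_0.29Fe_0.71)_3KAlSi_3O_10(OH)_2) = 484.434 g/mol, so wt% Si = 84.255/484.434 × 100 = 17.39%.
M(Na_0.14Ca_0.86Al_1.86Si_2.14O_8) = 275.966 g/mol, so wt% Si = 60.102/275.966 × 100 = 21.78%.
17.39 − 21.78 = -4.39 pp.

-4.39 percentage points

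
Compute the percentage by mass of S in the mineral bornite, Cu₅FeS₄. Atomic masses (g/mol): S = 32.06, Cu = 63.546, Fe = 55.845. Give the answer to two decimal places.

25.56 mass %

M(Cu₅FeS₄) = 501.815 g/mol.
S contributes 4 × 32.06 = 128.240 g per mole.
128.240/501.815 = 0.2556 → 25.56%.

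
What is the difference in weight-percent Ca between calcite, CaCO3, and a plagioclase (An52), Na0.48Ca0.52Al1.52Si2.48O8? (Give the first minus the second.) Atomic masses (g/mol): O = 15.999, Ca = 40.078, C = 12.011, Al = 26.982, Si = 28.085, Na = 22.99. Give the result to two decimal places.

First mineral: 40.078 g Ca in 100.086 g formula = 40.04 wt% Ca.
Second mineral: 20.841 g Ca in 270.531 g formula = 7.70 wt% Ca.
40.04% − 7.70% gives a difference of 32.34 percentage points.

32.34 percentage points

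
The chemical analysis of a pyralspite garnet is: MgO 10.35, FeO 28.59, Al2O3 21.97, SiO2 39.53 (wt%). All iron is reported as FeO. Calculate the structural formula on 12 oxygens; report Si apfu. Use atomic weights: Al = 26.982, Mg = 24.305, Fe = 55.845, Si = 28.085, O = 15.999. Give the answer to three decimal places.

3.017 Si apfu

10.35 wt% MgO ÷ 40.304 g/mol = 0.25680 mol, giving 0.25680 Mg and 0.25680 O.
28.59 wt% FeO ÷ 71.844 g/mol = 0.39795 mol, giving 0.39795 Fe and 0.39795 O.
21.97 wt% Al2O3 ÷ 101.961 g/mol = 0.21547 mol, giving 0.43094 Al and 0.64641 O.
39.53 wt% SiO2 ÷ 60.083 g/mol = 0.65792 mol, giving 0.65792 Si and 1.31584 O.
Oxygen sums to 2.61700; scaling by 12/2.61700 = 4.58540 puts the formula on 12 O.
Si: 0.65792 × 4.58540 = 3.017 atoms per formula unit.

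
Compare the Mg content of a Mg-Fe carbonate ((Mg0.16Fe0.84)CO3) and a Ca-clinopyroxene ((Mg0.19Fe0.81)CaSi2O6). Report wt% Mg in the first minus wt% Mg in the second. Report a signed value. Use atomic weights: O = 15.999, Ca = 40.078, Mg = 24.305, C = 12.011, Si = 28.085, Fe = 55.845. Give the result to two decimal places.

M((Mg0.16Fe0.84)CO3) = 110.807 g/mol, so wt% Mg = 3.889/110.807 × 100 = 3.51%.
M((Mg0.19Fe0.81)CaSi2O6) = 242.094 g/mol, so wt% Mg = 4.618/242.094 × 100 = 1.91%.
3.51 − 1.91 = 1.60 pp.

1.60 percentage points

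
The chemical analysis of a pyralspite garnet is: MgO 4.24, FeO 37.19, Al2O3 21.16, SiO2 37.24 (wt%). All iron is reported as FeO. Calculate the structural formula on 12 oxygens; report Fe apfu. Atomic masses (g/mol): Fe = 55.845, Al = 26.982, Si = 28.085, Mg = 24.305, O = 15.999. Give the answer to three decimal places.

4.24 wt% MgO ÷ 40.304 g/mol = 0.10520 mol, giving 0.10520 Mg and 0.10520 O.
37.19 wt% FeO ÷ 71.844 g/mol = 0.51765 mol, giving 0.51765 Fe and 0.51765 O.
21.16 wt% Al2O3 ÷ 101.961 g/mol = 0.20753 mol, giving 0.41506 Al and 0.62259 O.
37.24 wt% SiO2 ÷ 60.083 g/mol = 0.61981 mol, giving 0.61981 Si and 1.23962 O.
Oxygen sums to 2.48506; scaling by 12/2.48506 = 4.82886 puts the formula on 12 O.
Fe: 0.51765 × 4.82886 = 2.500 atoms per formula unit.

2.500 Fe apfu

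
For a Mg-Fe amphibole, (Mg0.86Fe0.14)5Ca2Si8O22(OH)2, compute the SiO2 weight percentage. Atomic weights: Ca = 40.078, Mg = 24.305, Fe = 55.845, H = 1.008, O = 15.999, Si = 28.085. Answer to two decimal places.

Formula mass = 834.431 g/mol.
8 Si → 8.0000 mol SiO2 per formula unit; M(SiO2) = 60.083, so SiO2 mass = 480.664 g.
480.664/834.431 × 100 = 57.60 wt%.

57.60 wt%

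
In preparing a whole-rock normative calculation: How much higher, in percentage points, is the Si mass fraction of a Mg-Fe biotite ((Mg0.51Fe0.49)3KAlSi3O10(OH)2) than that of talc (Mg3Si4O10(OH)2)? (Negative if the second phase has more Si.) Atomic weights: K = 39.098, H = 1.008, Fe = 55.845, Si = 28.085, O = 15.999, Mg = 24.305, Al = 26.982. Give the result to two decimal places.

-11.45 percentage points

First mineral: 84.255 g Si in 463.618 g formula = 18.17 wt% Si.
Second mineral: 112.340 g Si in 379.259 g formula = 29.62 wt% Si.
18.17% − 29.62% gives a difference of -11.45 percentage points.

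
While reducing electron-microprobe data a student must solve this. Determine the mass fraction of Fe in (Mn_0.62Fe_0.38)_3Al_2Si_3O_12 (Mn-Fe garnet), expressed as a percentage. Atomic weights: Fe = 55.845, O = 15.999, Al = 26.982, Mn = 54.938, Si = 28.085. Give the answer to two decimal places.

12.83 weight percent

M((Mn_0.62Fe_0.38)_3Al_2Si_3O_12) = 496.055 g/mol.
Fe contributes 1.14 × 55.845 = 63.663 g per mole.
63.663/496.055 = 0.1283 → 12.83%.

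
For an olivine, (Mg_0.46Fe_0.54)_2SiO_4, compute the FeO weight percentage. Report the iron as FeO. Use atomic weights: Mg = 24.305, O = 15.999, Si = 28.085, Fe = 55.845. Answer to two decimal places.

44.40 wt%

M((Mg_0.46Fe_0.54)_2SiO_4) = 174.754 g/mol; M(FeO) = 71.844 g/mol.
Moles FeO per formula unit = 1.08 Fe ÷ 1 = 1.0800.
FeO fraction = (1.0800 × 71.844) / 174.754 = 77.592/174.754 = 0.4440.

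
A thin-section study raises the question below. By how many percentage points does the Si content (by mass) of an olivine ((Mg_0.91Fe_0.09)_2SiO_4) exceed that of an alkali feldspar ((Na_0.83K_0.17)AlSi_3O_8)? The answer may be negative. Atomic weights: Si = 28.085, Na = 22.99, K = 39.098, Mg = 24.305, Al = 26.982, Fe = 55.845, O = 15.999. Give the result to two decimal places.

M((Mg_0.91Fe_0.09)_2SiO_4) = 146.368 g/mol, so wt% Si = 28.085/146.368 × 100 = 19.19%.
M((Na_0.83K_0.17)AlSi_3O_8) = 264.957 g/mol, so wt% Si = 84.255/264.957 × 100 = 31.80%.
19.19 − 31.80 = -12.61 pp.

-12.61 percentage points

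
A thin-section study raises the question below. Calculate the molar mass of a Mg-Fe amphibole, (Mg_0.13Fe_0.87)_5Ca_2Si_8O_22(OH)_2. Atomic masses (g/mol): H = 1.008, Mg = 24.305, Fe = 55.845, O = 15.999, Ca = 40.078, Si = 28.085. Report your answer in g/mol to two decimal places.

M = 0.65·24.305 + 4.35·55.845 + 2·40.078 + 8·28.085 + 24·15.999 + 2·1.008

949.55 g/mol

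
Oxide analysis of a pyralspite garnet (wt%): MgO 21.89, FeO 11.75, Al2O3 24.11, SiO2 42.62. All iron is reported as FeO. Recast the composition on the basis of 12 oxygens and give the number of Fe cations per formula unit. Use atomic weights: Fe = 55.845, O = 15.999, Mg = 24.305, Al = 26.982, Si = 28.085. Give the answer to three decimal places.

0.692 Fe apfu

MgO (M=40.304): mol = 0.54312; Mg = 0.54312, O = 0.54312.
FeO (M=71.844): mol = 0.16355; Fe = 0.16355, O = 0.16355.
Al2O3 (M=101.961): mol = 0.23646; Al = 0.47292, O = 0.70938.
SiO2 (M=60.083): mol = 0.70935; Si = 0.70935, O = 1.41870.
ΣO = 2.83475; factor = 12/ΣO = 4.23318.
Fe apfu = 0.16355 × 4.23318 = 0.692.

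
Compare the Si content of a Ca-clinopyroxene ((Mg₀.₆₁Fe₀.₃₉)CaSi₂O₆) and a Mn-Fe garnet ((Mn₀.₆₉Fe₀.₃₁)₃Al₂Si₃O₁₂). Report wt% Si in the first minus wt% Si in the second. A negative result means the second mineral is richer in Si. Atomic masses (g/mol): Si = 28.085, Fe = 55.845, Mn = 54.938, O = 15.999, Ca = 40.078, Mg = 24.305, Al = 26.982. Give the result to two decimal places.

7.55 percentage points

M((Mg₀.₆₁Fe₀.₃₉)CaSi₂O₆) = 228.848 g/mol, so wt% Si = 56.170/228.848 × 100 = 24.54%.
M((Mn₀.₆₉Fe₀.₃₁)₃Al₂Si₃O₁₂) = 495.865 g/mol, so wt% Si = 84.255/495.865 × 100 = 16.99%.
24.54 − 16.99 = 7.55 pp.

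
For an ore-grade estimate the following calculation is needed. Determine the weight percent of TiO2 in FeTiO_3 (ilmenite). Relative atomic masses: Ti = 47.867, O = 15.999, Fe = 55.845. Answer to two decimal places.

Formula mass = 151.709 g/mol.
1 Ti → 1.0000 mol TiO2 per formula unit; M(TiO2) = 79.865, so TiO2 mass = 79.865 g.
79.865/151.709 × 100 = 52.64 wt%.

52.64 wt%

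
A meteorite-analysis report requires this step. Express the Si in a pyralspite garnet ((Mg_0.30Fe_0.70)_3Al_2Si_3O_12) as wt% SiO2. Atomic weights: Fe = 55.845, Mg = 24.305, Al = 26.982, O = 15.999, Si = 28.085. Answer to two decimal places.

Formula mass = 469.356 g/mol.
3 Si → 3.0000 mol SiO2 per formula unit; M(SiO2) = 60.083, so SiO2 mass = 180.249 g.
180.249/469.356 × 100 = 38.40 wt%.

38.40 wt%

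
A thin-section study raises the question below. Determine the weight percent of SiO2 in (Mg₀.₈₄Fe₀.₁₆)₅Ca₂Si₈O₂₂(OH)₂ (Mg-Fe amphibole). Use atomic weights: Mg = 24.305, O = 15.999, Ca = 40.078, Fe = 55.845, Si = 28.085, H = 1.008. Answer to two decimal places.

Molar mass of (Mg₀.₈₄Fe₀.₁₆)₅Ca₂Si₈O₂₂(OH)₂ = 4.20×24.305 + 0.80×55.845 + 2×40.078 + 8×28.085 + 24×15.999 + 2×1.008 = 837.585 g/mol.
Each formula unit contains 8 Si, equivalent to 8/1 = 8.0000 mol SiO2.
M(SiO2) = 1×28.085 + 2×15.999 = 60.083 g/mol.
Mass of SiO2 per formula unit = 8.0000 × 60.083 = 480.664 g.
SiO2 wt% = 480.664 / 837.585 × 100 = 57.39%.

57.39 wt%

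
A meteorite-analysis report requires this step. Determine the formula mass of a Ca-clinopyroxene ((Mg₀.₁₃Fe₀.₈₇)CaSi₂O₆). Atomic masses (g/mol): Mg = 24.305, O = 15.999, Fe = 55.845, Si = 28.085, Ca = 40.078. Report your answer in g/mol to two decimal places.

243.99 g/mol

M = 0.13·24.305 + 0.87·55.845 + 1·40.078 + 2·28.085 + 6·15.999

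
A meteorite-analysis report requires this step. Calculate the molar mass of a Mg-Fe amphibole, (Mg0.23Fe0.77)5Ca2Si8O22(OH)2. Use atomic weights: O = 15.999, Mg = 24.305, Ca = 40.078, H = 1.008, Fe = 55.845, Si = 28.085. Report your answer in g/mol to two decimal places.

M = 1.15*24.305 + 3.85*55.845 + 2*40.078 + 8*28.085 + 24*15.999 + 2*1.008

933.78 g/mol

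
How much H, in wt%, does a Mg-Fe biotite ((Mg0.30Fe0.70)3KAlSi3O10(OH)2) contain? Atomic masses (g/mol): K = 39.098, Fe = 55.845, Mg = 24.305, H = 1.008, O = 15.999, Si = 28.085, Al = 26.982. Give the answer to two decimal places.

Formula mass = 0.90·24.305 + 2.10·55.845 + 1·39.098 + 1·26.982 + 3·28.085 + 12·15.999 + 2·1.008 = 483.488 g/mol, of which 2.016 g is H.
So H makes up 2.016/483.488 = 0.0042 of the mass, i.e. 0.42%.

0.42 wt%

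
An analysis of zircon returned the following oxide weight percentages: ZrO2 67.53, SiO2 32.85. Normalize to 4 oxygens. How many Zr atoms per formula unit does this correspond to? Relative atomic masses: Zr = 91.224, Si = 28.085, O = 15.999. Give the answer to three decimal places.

67.53 wt% ZrO2 ÷ 123.222 g/mol = 0.54804 mol, giving 0.54804 Zr and 1.09608 O.
32.85 wt% SiO2 ÷ 60.083 g/mol = 0.54674 mol, giving 0.54674 Si and 1.09348 O.
Oxygen sums to 2.18956; scaling by 4/2.18956 = 1.82685 puts the formula on 4 O.
Zr: 0.54804 × 1.82685 = 1.001 atoms per formula unit.

1.001 Zr apfu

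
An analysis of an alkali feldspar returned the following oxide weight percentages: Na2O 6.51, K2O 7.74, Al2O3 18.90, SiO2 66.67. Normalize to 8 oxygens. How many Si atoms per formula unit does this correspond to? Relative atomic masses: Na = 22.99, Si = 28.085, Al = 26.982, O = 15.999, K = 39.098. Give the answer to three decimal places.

2.996 Si apfu

Na2O: 6.51/61.979 = 0.10504 mol → 0.21008 mol Na, 0.10504 mol O.
K2O: 7.74/94.195 = 0.08217 mol → 0.16434 mol K, 0.08217 mol O.
Al2O3: 18.90/101.961 = 0.18536 mol → 0.37072 mol Al, 0.55608 mol O.
SiO2: 66.67/60.083 = 1.10963 mol → 1.10963 mol Si, 2.21926 mol O.
Total oxygen = 2.96255 mol. Normalization factor = 8/2.96255 = 2.70038.
Si per 8 O = 1.10963 × 2.70038 = 2.996.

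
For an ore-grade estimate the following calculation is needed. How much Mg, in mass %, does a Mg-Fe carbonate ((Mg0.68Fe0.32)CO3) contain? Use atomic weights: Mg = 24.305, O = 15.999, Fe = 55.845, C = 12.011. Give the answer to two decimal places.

Molar mass of (Mg0.68Fe0.32)CO3: 0.68×24.305 + 0.32×55.845 + 1×12.011 + 3×15.999 = 94.406 g/mol.
Mass of Mg per formula unit: 0.68 × 24.305 = 16.527 g.
Weight fraction Mg = 16.527 / 94.406 = 0.1751.

17.51 mass %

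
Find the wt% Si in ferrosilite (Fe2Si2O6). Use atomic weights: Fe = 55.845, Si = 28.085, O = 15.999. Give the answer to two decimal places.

M(Fe2Si2O6) = 263.854 g/mol.
Si contributes 2 × 28.085 = 56.170 g per mole.
56.170/263.854 = 0.2129 → 21.29%.

21.29 mass %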